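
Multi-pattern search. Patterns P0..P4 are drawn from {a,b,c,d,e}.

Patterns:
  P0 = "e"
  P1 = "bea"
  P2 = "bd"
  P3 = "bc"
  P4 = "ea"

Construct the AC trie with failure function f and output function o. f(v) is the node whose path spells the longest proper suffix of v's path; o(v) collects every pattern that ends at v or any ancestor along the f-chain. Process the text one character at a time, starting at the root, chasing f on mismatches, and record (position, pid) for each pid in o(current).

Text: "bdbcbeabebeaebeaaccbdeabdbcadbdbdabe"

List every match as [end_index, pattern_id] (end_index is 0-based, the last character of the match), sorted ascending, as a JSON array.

Build automaton:
Trie nodes:
  0='ε' goto b→2 e→1
  1='e' goto a→7  ←P0
  2='b' goto c→6 d→5 e→3
  3='be' goto a→4
  4='bea' goto ·  ←P1
  5='bd' goto ·  ←P2
  6='bc' goto ·  ←P3
  7='ea' goto ·  ←P4

Failure links (BFS by depth):
  n1('e'): parent n0 fail=0; on 'e' 0 → fail=0;  out {0}∪∅={0}
  n2('b'): parent n0 fail=0; on 'b' 0 → fail=0;  out ∅∪∅=∅
  n3('be'): parent n2 fail=0; on 'e' 0 → fail=1;  out ∅∪{0}={0}
  n5('bd'): parent n2 fail=0; on 'd' 0 → fail=0;  out {2}∪∅={2}
  n6('bc'): parent n2 fail=0; on 'c' 0 → fail=0;  out {3}∪∅={3}
  n7('ea'): parent n1 fail=0; on 'a' 0 → fail=0;  out {4}∪∅={4}
  n4('bea'): parent n3 fail=1; on 'a' 1 → fail=7;  out {1}∪{4}={1,4}

Scan:
[0] read 'b'  n0⇒n2
[1] read 'd'  n2⇒n5  emit P2@[0:1]
[2] read 'b'  n5⇒n2 ·f
[3] read 'c'  n2⇒n6  emit P3@[2:3]
[4] read 'b'  n6⇒n2 ·f
[5] read 'e'  n2⇒n3  emit P0@[5:5]
[6] read 'a'  n3⇒n4  emit P1@[4:6],P4@[5:6]
[7] read 'b'  n4⇒n2 ·f
[8] read 'e'  n2⇒n3  emit P0@[8:8]
[9] read 'b'  n3⇒n2 ·f
[10] read 'e'  n2⇒n3  emit P0@[10:10]
[11] read 'a'  n3⇒n4  emit P1@[9:11],P4@[10:11]
[12] read 'e'  n4⇒n1 ·f  emit P0@[12:12]
[13] read 'b'  n1⇒n2 ·f
[14] read 'e'  n2⇒n3  emit P0@[14:14]
[15] read 'a'  n3⇒n4  emit P1@[13:15],P4@[14:15]
[16] read 'a'  n4⇒n0 ·f
[17] read 'c'  n0⇒n0
[18] read 'c'  n0⇒n0
[19] read 'b'  n0⇒n2
[20] read 'd'  n2⇒n5  emit P2@[19:20]
[21] read 'e'  n5⇒n1 ·f  emit P0@[21:21]
[22] read 'a'  n1⇒n7  emit P4@[21:22]
[23] read 'b'  n7⇒n2 ·f
[24] read 'd'  n2⇒n5  emit P2@[23:24]
[25] read 'b'  n5⇒n2 ·f
[26] read 'c'  n2⇒n6  emit P3@[25:26]
[27] read 'a'  n6⇒n0 ·f
[28] read 'd'  n0⇒n0
[29] read 'b'  n0⇒n2
[30] read 'd'  n2⇒n5  emit P2@[29:30]
[31] read 'b'  n5⇒n2 ·f
[32] read 'd'  n2⇒n5  emit P2@[31:32]
[33] read 'a'  n5⇒n0 ·f
[34] read 'b'  n0⇒n2
[35] read 'e'  n2⇒n3  emit P0@[35:35]

All matches (sorted): [[1,2],[3,3],[5,0],[6,1],[6,4],[8,0],[10,0],[11,1],[11,4],[12,0],[14,0],[15,1],[15,4],[20,2],[21,0],[22,4],[24,2],[26,3],[30,2],[32,2],[35,0]]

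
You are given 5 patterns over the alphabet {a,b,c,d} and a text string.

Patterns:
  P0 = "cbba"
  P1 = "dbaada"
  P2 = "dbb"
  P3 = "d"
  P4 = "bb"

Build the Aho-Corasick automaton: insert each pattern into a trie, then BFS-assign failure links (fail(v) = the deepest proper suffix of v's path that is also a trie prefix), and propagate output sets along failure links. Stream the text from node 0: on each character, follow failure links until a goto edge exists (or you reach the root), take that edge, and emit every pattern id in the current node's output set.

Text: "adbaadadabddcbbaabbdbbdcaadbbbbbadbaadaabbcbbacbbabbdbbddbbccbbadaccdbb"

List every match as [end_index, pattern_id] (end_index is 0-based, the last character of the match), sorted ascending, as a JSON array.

Build:
Trie nodes:
  0='ε' goto b→12 c→1 d→5
  1='c' goto b→2
  2='cb' goto b→3
  3='cbb' goto a→4
  4='cbba' goto ·  ←P0
  5='d' goto b→6  ←P3
  6='db' goto a→7 b→11
  7='dba' goto a→8
  8='dbaa' goto d→9
  9='dbaad' goto a→10
  10='dbaada' goto ·  ←P1
  11='dbb' goto ·  ←P2
  12='b' goto b→13
  13='bb' goto ·  ←P4

Failure links (BFS by depth):
  fail(1) 'c': from fail(0)=0 chase 'c': 0 ⇒ 0;  out=∅∪out(0)=∅
  fail(5) 'd': from fail(0)=0 chase 'd': 0 ⇒ 0;  out={3}∪out(0)={3}
  fail(12) 'b': from fail(0)=0 chase 'b': 0 ⇒ 0;  out=∅∪out(0)=∅
  fail(2) 'cb': from fail(1)=0 chase 'b': 0 ⇒ 12;  out=∅∪out(12)=∅
  fail(6) 'db': from fail(5)=0 chase 'b': 0 ⇒ 12;  out=∅∪out(12)=∅
  fail(13) 'bb': from fail(12)=0 chase 'b': 0 ⇒ 12;  out={4}∪out(12)={4}
  fail(3) 'cbb': from fail(2)=12 chase 'b': 12 ⇒ 13;  out=∅∪out(13)={4}
  fail(7) 'dba': from fail(6)=12 chase 'a': 12→0 ⇒ 0;  out=∅∪out(0)=∅
  fail(11) 'dbb': from fail(6)=12 chase 'b': 12 ⇒ 13;  out={2}∪out(13)={2,4}
  fail(4) 'cbba': from fail(3)=13 chase 'a': 13→12→0 ⇒ 0;  out={0}∪out(0)={0}
  fail(8) 'dbaa': from fail(7)=0 chase 'a': 0 ⇒ 0;  out=∅∪out(0)=∅
  fail(9) 'dbaad': from fail(8)=0 chase 'd': 0 ⇒ 5;  out=∅∪out(5)={3}
  fail(10) 'dbaada': from fail(9)=5 chase 'a': 5→0 ⇒ 0;  out={1}∪out(0)={1}

Scan:
i=0 'a': node 0→0
i=1 'd': node 0→5  → match P3@[1:1]
i=2 'b': node 5→6
i=3 'a': node 6→7
i=4 'a': node 7→8
i=5 'd': node 8→9  → match P3@[5:5]
i=6 'a': node 9→10  → match P1@[1:6]
i=7 'd': node 10→5 (via fail)  → match P3@[7:7]
i=8 'a': node 5→0 (via fail)
i=9 'b': node 0→12
i=10 'd': node 12→5 (via fail)  → match P3@[10:10]
i=11 'd': node 5→5 (via fail)  → match P3@[11:11]
i=12 'c': node 5→1 (via fail)
i=13 'b': node 1→2
i=14 'b': node 2→3  → match P4@[13:14]
i=15 'a': node 3→4  → match P0@[12:15]
i=16 'a': node 4→0 (via fail)
i=17 'b': node 0→12
i=18 'b': node 12→13  → match P4@[17:18]
i=19 'd': node 13→5 (via fail)  → match P3@[19:19]
i=20 'b': node 5→6
i=21 'b': node 6→11  → match P2@[19:21],P4@[20:21]
i=22 'd': node 11→5 (via fail)  → match P3@[22:22]
i=23 'c': node 5→1 (via fail)
i=24 'a': node 1→0 (via fail)
i=25 'a': node 0→0
i=26 'd': node 0→5  → match P3@[26:26]
i=27 'b': node 5→6
i=28 'b': node 6→11  → match P2@[26:28],P4@[27:28]
i=29 'b': node 11→13 (via fail)  → match P4@[28:29]
i=30 'b': node 13→13 (via fail)  → match P4@[29:30]
i=31 'b': node 13→13 (via fail)  → match P4@[30:31]
i=32 'a': node 13→0 (via fail)
i=33 'd': node 0→5  → match P3@[33:33]
i=34 'b': node 5→6
i=35 'a': node 6→7
i=36 'a': node 7→8
i=37 'd': node 8→9  → match P3@[37:37]
i=38 'a': node 9→10  → match P1@[33:38]
i=39 'a': node 10→0 (via fail)
i=40 'b': node 0→12
i=41 'b': node 12→13  → match P4@[40:41]
i=42 'c': node 13→1 (via fail)
i=43 'b': node 1→2
i=44 'b': node 2→3  → match P4@[43:44]
i=45 'a': node 3→4  → match P0@[42:45]
i=46 'c': node 4→1 (via fail)
i=47 'b': node 1→2
i=48 'b': node 2→3  → match P4@[47:48]
i=49 'a': node 3→4  → match P0@[46:49]
i=50 'b': node 4→12 (via fail)
i=51 'b': node 12→13  → match P4@[50:51]
i=52 'd': node 13→5 (via fail)  → match P3@[52:52]
i=53 'b': node 5→6
i=54 'b': node 6→11  → match P2@[52:54],P4@[53:54]
i=55 'd': node 11→5 (via fail)  → match P3@[55:55]
i=56 'd': node 5→5 (via fail)  → match P3@[56:56]
i=57 'b': node 5→6
i=58 'b': node 6→11  → match P2@[56:58],P4@[57:58]
i=59 'c': node 11→1 (via fail)
i=60 'c': node 1→1 (via fail)
i=61 'b': node 1→2
i=62 'b': node 2→3  → match P4@[61:62]
i=63 'a': node 3→4  → match P0@[60:63]
i=64 'd': node 4→5 (via fail)  → match P3@[64:64]
i=65 'a': node 5→0 (via fail)
i=66 'c': node 0→1
i=67 'c': node 1→1 (via fail)
i=68 'd': node 1→5 (via fail)  → match P3@[68:68]
i=69 'b': node 5→6
i=70 'b': node 6→11  → match P2@[68:70],P4@[69:70]

Result: [[1,3],[5,3],[6,1],[7,3],[10,3],[11,3],[14,4],[15,0],[18,4],[19,3],[21,2],[21,4],[22,3],[26,3],[28,2],[28,4],[29,4],[30,4],[31,4],[33,3],[37,3],[38,1],[41,4],[44,4],[45,0],[48,4],[49,0],[51,4],[52,3],[54,2],[54,4],[55,3],[56,3],[58,2],[58,4],[62,4],[63,0],[64,3],[68,3],[70,2],[70,4]]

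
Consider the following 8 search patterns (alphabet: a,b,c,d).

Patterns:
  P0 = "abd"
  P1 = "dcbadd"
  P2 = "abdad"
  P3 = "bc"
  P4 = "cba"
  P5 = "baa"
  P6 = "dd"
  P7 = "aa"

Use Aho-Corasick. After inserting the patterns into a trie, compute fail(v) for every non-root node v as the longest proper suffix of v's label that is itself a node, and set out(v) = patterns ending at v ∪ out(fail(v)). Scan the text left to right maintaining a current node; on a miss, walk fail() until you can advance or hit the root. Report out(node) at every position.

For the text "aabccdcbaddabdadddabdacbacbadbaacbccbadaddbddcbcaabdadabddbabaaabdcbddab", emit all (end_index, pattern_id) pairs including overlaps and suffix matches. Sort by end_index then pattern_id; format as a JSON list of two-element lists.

Build automaton:
Trie nodes:
  0='ε' goto a→1 b→12 c→14 d→4
  1='a' goto a→20 b→2
  2='ab' goto d→3
  3='abd' goto a→10  ←P0
  4='d' goto c→5 d→19
  5='dc' goto b→6
  6='dcb' goto a→7
  7='dcba' goto d→8
  8='dcbad' goto d→9
  9='dcbadd' goto ·  ←P1
  10='abda' goto d→11
  11='abdad' goto ·  ←P2
  12='b' goto a→17 c→13
  13='bc' goto ·  ←P3
  14='c' goto b→15
  15='cb' goto a→16
  16='cba' goto ·  ←P4
  17='ba' goto a→18
  18='baa' goto ·  ←P5
  19='dd' goto ·  ←P6
  20='aa' goto ·  ←P7

BFS fail/out derivation:
  fail(1) 'a': from fail(0)=0 chase 'a': 0 ⇒ 0;  out=∅∪out(0)=∅
  fail(4) 'd': from fail(0)=0 chase 'd': 0 ⇒ 0;  out=∅∪out(0)=∅
  fail(12) 'b': from fail(0)=0 chase 'b': 0 ⇒ 0;  out=∅∪out(0)=∅
  fail(14) 'c': from fail(0)=0 chase 'c': 0 ⇒ 0;  out=∅∪out(0)=∅
  fail(2) 'ab': from fail(1)=0 chase 'b': 0 ⇒ 12;  out=∅∪out(12)=∅
  fail(5) 'dc': from fail(4)=0 chase 'c': 0 ⇒ 14;  out=∅∪out(14)=∅
  fail(13) 'bc': from fail(12)=0 chase 'c': 0 ⇒ 14;  out={3}∪out(14)={3}
  fail(15) 'cb': from fail(14)=0 chase 'b': 0 ⇒ 12;  out=∅∪out(12)=∅
  fail(17) 'ba': from fail(12)=0 chase 'a': 0 ⇒ 1;  out=∅∪out(1)=∅
  fail(19) 'dd': from fail(4)=0 chase 'd': 0 ⇒ 4;  out={6}∪out(4)={6}
  fail(20) 'aa': from fail(1)=0 chase 'a': 0 ⇒ 1;  out={7}∪out(1)={7}
  fail(3) 'abd': from fail(2)=12 chase 'd': 12→0 ⇒ 4;  out={0}∪out(4)={0}
  fail(6) 'dcb': from fail(5)=14 chase 'b': 14 ⇒ 15;  out=∅∪out(15)=∅
  fail(16) 'cba': from fail(15)=12 chase 'a': 12 ⇒ 17;  out={4}∪out(17)={4}
  fail(18) 'baa': from fail(17)=1 chase 'a': 1 ⇒ 20;  out={5}∪out(20)={5,7}
  fail(7) 'dcba': from fail(6)=15 chase 'a': 15 ⇒ 16;  out=∅∪out(16)={4}
  fail(10) 'abda': from fail(3)=4 chase 'a': 4→0 ⇒ 1;  out=∅∪out(1)=∅
  fail(8) 'dcbad': from fail(7)=16 chase 'd': 16→17→1→0 ⇒ 4;  out=∅∪out(4)=∅
  fail(11) 'abdad': from fail(10)=1 chase 'd': 1→0 ⇒ 4;  out={2}∪out(4)={2}
  fail(9) 'dcbadd': from fail(8)=4 chase 'd': 4 ⇒ 19;  out={1}∪out(19)={1,6}

Scan:
i=0 'a': node 0→1
i=1 'a': node 1→20  ** P7@[0:1]
i=2 'b': node 20→2 ·f
i=3 'c': node 2→13 ·f  ** P3@[2:3]
i=4 'c': node 13→14 ·f
i=5 'd': node 14→4 ·f
i=6 'c': node 4→5
i=7 'b': node 5→6
i=8 'a': node 6→7  ** P4@[6:8]
i=9 'd': node 7→8
i=10 'd': node 8→9  ** P1@[5:10],P6@[9:10]
i=11 'a': node 9→1 ·f
i=12 'b': node 1→2
i=13 'd': node 2→3  ** P0@[11:13]
i=14 'a': node 3→10
i=15 'd': node 10→11  ** P2@[11:15]
i=16 'd': node 11→19 ·f  ** P6@[15:16]
i=17 'd': node 19→19 ·f  ** P6@[16:17]
i=18 'a': node 19→1 ·f
i=19 'b': node 1→2
i=20 'd': node 2→3  ** P0@[18:20]
i=21 'a': node 3→10
i=22 'c': node 10→14 ·f
i=23 'b': node 14→15
i=24 'a': node 15→16  ** P4@[22:24]
i=25 'c': node 16→14 ·f
i=26 'b': node 14→15
i=27 'a': node 15→16  ** P4@[25:27]
i=28 'd': node 16→4 ·f
i=29 'b': node 4→12 ·f
i=30 'a': node 12→17
i=31 'a': node 17→18  ** P5@[29:31],P7@[30:31]
i=32 'c': node 18→14 ·f
i=33 'b': node 14→15
i=34 'c': node 15→13 ·f  ** P3@[33:34]
i=35 'c': node 13→14 ·f
i=36 'b': node 14→15
i=37 'a': node 15→16  ** P4@[35:37]
i=38 'd': node 16→4 ·f
i=39 'a': node 4→1 ·f
i=40 'd': node 1→4 ·f
i=41 'd': node 4→19  ** P6@[40:41]
i=42 'b': node 19→12 ·f
i=43 'd': node 12→4 ·f
i=44 'd': node 4→19  ** P6@[43:44]
i=45 'c': node 19→5 ·f
i=46 'b': node 5→6
i=47 'c': node 6→13 ·f  ** P3@[46:47]
i=48 'a': node 13→1 ·f
i=49 'a': node 1→20  ** P7@[48:49]
i=50 'b': node 20→2 ·f
i=51 'd': node 2→3  ** P0@[49:51]
i=52 'a': node 3→10
i=53 'd': node 10→11  ** P2@[49:53]
i=54 'a': node 11→1 ·f
i=55 'b': node 1→2
i=56 'd': node 2→3  ** P0@[54:56]
i=57 'd': node 3→19 ·f  ** P6@[56:57]
i=58 'b': node 19→12 ·f
i=59 'a': node 12→17
i=60 'b': node 17→2 ·f
i=61 'a': node 2→17 ·f
i=62 'a': node 17→18  ** P5@[60:62],P7@[61:62]
i=63 'a': node 18→20 ·f  ** P7@[62:63]
i=64 'b': node 20→2 ·f
i=65 'd': node 2→3  ** P0@[63:65]
i=66 'c': node 3→5 ·f
i=67 'b': node 5→6
i=68 'd': node 6→4 ·f
i=69 'd': node 4→19  ** P6@[68:69]
i=70 'a': node 19→1 ·f
i=71 'b': node 1→2

Result: [[1,7],[3,3],[8,4],[10,1],[10,6],[13,0],[15,2],[16,6],[17,6],[20,0],[24,4],[27,4],[31,5],[31,7],[34,3],[37,4],[41,6],[44,6],[47,3],[49,7],[51,0],[53,2],[56,0],[57,6],[62,5],[62,7],[63,7],[65,0],[69,6]]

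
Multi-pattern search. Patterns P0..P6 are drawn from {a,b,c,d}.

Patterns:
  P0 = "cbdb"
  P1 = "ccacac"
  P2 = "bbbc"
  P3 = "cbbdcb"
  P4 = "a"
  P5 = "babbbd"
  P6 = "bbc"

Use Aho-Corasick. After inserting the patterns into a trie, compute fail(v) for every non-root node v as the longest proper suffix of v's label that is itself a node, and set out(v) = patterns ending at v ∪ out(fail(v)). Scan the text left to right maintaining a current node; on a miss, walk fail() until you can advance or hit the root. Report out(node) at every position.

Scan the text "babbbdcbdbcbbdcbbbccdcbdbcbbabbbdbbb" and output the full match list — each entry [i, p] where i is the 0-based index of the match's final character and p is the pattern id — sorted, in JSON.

Build:
Trie (insert patterns):
  n0 'ε': a→18 b→10 c→1
  n1 'c': b→2 c→5
  n2 'cb': b→14 d→3
  n3 'cbd': b→4
  n4 'cbdb': ·  [P0 ends]
  n5 'cc': a→6
  n6 'cca': c→7
  n7 'ccac': a→8
  n8 'ccaca': c→9
  n9 'ccacac': ·  [P1 ends]
  n10 'b': a→19 b→11
  n11 'bb': b→12 c→24
  n12 'bbb': c→13
  n13 'bbbc': ·  [P2 ends]
  n14 'cbb': d→15
  n15 'cbbd': c→16
  n16 'cbbdc': b→17
  n17 'cbbdcb': ·  [P3 ends]
  n18 'a': ·  [P4 ends]
  n19 'ba': b→20
  n20 'bab': b→21
  n21 'babb': b→22
  n22 'babbb': d→23
  n23 'babbbd': ·  [P5 ends]
  n24 'bbc': ·  [P6 ends]

BFS fail/out derivation:
  n1('c'): parent n0 fail=0; on 'c' 0 → fail=0;  out ∅∪∅=∅
  n10('b'): parent n0 fail=0; on 'b' 0 → fail=0;  out ∅∪∅=∅
  n18('a'): parent n0 fail=0; on 'a' 0 → fail=0;  out {4}∪∅={4}
  n2('cb'): parent n1 fail=0; on 'b' 0 → fail=10;  out ∅∪∅=∅
  n5('cc'): parent n1 fail=0; on 'c' 0 → fail=1;  out ∅∪∅=∅
  n11('bb'): parent n10 fail=0; on 'b' 0 → fail=10;  out ∅∪∅=∅
  n19('ba'): parent n10 fail=0; on 'a' 0 → fail=18;  out ∅∪{4}={4}
  n3('cbd'): parent n2 fail=10; on 'd' 10→0 → fail=0;  out ∅∪∅=∅
  n6('cca'): parent n5 fail=1; on 'a' 1→0 → fail=18;  out ∅∪{4}={4}
  n12('bbb'): parent n11 fail=10; on 'b' 10 → fail=11;  out ∅∪∅=∅
  n14('cbb'): parent n2 fail=10; on 'b' 10 → fail=11;  out ∅∪∅=∅
  n20('bab'): parent n19 fail=18; on 'b' 18→0 → fail=10;  out ∅∪∅=∅
  n24('bbc'): parent n11 fail=10; on 'c' 10→0 → fail=1;  out {6}∪∅={6}
  n4('cbdb'): parent n3 fail=0; on 'b' 0 → fail=10;  out {0}∪∅={0}
  n7('ccac'): parent n6 fail=18; on 'c' 18→0 → fail=1;  out ∅∪∅=∅
  n13('bbbc'): parent n12 fail=11; on 'c' 11 → fail=24;  out {2}∪{6}={2,6}
  n15('cbbd'): parent n14 fail=11; on 'd' 11→10→0 → fail=0;  out ∅∪∅=∅
  n21('babb'): parent n20 fail=10; on 'b' 10 → fail=11;  out ∅∪∅=∅
  n8('ccaca'): parent n7 fail=1; on 'a' 1→0 → fail=18;  out ∅∪{4}={4}
  n16('cbbdc'): parent n15 fail=0; on 'c' 0 → fail=1;  out ∅∪∅=∅
  n22('babbb'): parent n21 fail=11; on 'b' 11 → fail=12;  out ∅∪∅=∅
  n9('ccacac'): parent n8 fail=18; on 'c' 18→0 → fail=1;  out {1}∪∅={1}
  n17('cbbdcb'): parent n16 fail=1; on 'b' 1 → fail=2;  out {3}∪∅={3}
  n23('babbbd'): parent n22 fail=12; on 'd' 12→11→10→0 → fail=0;  out {5}∪∅={5}

Scan:
[0] read 'b'  n0⇒n10
[1] read 'a'  n10⇒n19  → match P4@[1:1]
[2] read 'b'  n19⇒n20
[3] read 'b'  n20⇒n21
[4] read 'b'  n21⇒n22
[5] read 'd'  n22⇒n23  → match P5@[0:5]
[6] read 'c'  n23⇒n1 (via fail)
[7] read 'b'  n1⇒n2
[8] read 'd'  n2⇒n3
[9] read 'b'  n3⇒n4  → match P0@[6:9]
[10] read 'c'  n4⇒n1 (via fail)
[11] read 'b'  n1⇒n2
[12] read 'b'  n2⇒n14
[13] read 'd'  n14⇒n15
[14] read 'c'  n15⇒n16
[15] read 'b'  n16⇒n17  → match P3@[10:15]
[16] read 'b'  n17⇒n14 (via fail)
[17] read 'b'  n14⇒n12 (via fail)
[18] read 'c'  n12⇒n13  → match P2@[15:18],P6@[16:18]
[19] read 'c'  n13⇒n5 (via fail)
[20] read 'd'  n5⇒n0 (via fail)
[21] read 'c'  n0⇒n1
[22] read 'b'  n1⇒n2
[23] read 'd'  n2⇒n3
[24] read 'b'  n3⇒n4  → match P0@[21:24]
[25] read 'c'  n4⇒n1 (via fail)
[26] read 'b'  n1⇒n2
[27] read 'b'  n2⇒n14
[28] read 'a'  n14⇒n19 (via fail)  → match P4@[28:28]
[29] read 'b'  n19⇒n20
[30] read 'b'  n20⇒n21
[31] read 'b'  n21⇒n22
[32] read 'd'  n22⇒n23  → match P5@[27:32]
[33] read 'b'  n23⇒n10 (via fail)
[34] read 'b'  n10⇒n11
[35] read 'b'  n11⇒n12

Matches: [[1,4],[5,5],[9,0],[15,3],[18,2],[18,6],[24,0],[28,4],[32,5]]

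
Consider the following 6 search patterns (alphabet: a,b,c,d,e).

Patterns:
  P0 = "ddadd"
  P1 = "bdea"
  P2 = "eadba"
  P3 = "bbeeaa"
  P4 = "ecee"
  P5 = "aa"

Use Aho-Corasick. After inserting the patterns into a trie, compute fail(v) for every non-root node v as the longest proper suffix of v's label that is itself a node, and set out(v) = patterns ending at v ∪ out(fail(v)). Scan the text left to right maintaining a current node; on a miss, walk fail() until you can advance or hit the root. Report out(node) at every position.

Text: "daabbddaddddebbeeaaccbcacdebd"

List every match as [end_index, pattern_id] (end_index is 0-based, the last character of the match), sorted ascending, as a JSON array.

Construct AC machine:
Trie nodes:
  0='ε' goto a→23 b→6 d→1 e→10
  1='d' goto d→2
  2='dd' goto a→3
  3='dda' goto d→4
  4='ddad' goto d→5
  5='ddadd' goto ·  [P0 ends]
  6='b' goto b→15 d→7
  7='bd' goto e→8
  8='bde' goto a→9
  9='bdea' goto ·  [P1 ends]
  10='e' goto a→11 c→20
  11='ea' goto d→12
  12='ead' goto b→13
  13='eadb' goto a→14
  14='eadba' goto ·  [P2 ends]
  15='bb' goto e→16
  16='bbe' goto e→17
  17='bbee' goto a→18
  18='bbeea' goto a→19
  19='bbeeaa' goto ·  [P3 ends]
  20='ec' goto e→21
  21='ece' goto e→22
  22='ecee' goto ·  [P4 ends]
  23='a' goto a→24
  24='aa' goto ·  [P5 ends]

BFS fail/out derivation:
  n1('d'): parent n0 fail=0; on 'd' 0 → fail=0;  out ∅∪∅=∅
  n6('b'): parent n0 fail=0; on 'b' 0 → fail=0;  out ∅∪∅=∅
  n10('e'): parent n0 fail=0; on 'e' 0 → fail=0;  out ∅∪∅=∅
  n23('a'): parent n0 fail=0; on 'a' 0 → fail=0;  out ∅∪∅=∅
  n2('dd'): parent n1 fail=0; on 'd' 0 → fail=1;  out ∅∪∅=∅
  n7('bd'): parent n6 fail=0; on 'd' 0 → fail=1;  out ∅∪∅=∅
  n11('ea'): parent n10 fail=0; on 'a' 0 → fail=23;  out ∅∪∅=∅
  n15('bb'): parent n6 fail=0; on 'b' 0 → fail=6;  out ∅∪∅=∅
  n20('ec'): parent n10 fail=0; on 'c' 0 → fail=0;  out ∅∪∅=∅
  n24('aa'): parent n23 fail=0; on 'a' 0 → fail=23;  out {5}∪∅={5}
  n3('dda'): parent n2 fail=1; on 'a' 1→0 → fail=23;  out ∅∪∅=∅
  n8('bde'): parent n7 fail=1; on 'e' 1→0 → fail=10;  out ∅∪∅=∅
  n12('ead'): parent n11 fail=23; on 'd' 23→0 → fail=1;  out ∅∪∅=∅
  n16('bbe'): parent n15 fail=6; on 'e' 6→0 → fail=10;  out ∅∪∅=∅
  n21('ece'): parent n20 fail=0; on 'e' 0 → fail=10;  out ∅∪∅=∅
  n4('ddad'): parent n3 fail=23; on 'd' 23→0 → fail=1;  out ∅∪∅=∅
  n9('bdea'): parent n8 fail=10; on 'a' 10 → fail=11;  out {1}∪∅={1}
  n13('eadb'): parent n12 fail=1; on 'b' 1→0 → fail=6;  out ∅∪∅=∅
  n17('bbee'): parent n16 fail=10; on 'e' 10→0 → fail=10;  out ∅∪∅=∅
  n22('ecee'): parent n21 fail=10; on 'e' 10→0 → fail=10;  out {4}∪∅={4}
  n5('ddadd'): parent n4 fail=1; on 'd' 1 → fail=2;  out {0}∪∅={0}
  n14('eadba'): parent n13 fail=6; on 'a' 6→0 → fail=23;  out {2}∪∅={2}
  n18('bbeea'): parent n17 fail=10; on 'a' 10 → fail=11;  out ∅∪∅=∅
  n19('bbeeaa'): parent n18 fail=11; on 'a' 11→23 → fail=24;  out {3}∪{5}={3,5}

Scan:
[0] read 'd'  n0⇒n1
[1] read 'a'  n1⇒n23 (fail-walked)
[2] read 'a'  n23⇒n24  emit P5@[1:2]
[3] read 'b'  n24⇒n6 (fail-walked)
[4] read 'b'  n6⇒n15
[5] read 'd'  n15⇒n7 (fail-walked)
[6] read 'd'  n7⇒n2 (fail-walked)
[7] read 'a'  n2⇒n3
[8] read 'd'  n3⇒n4
[9] read 'd'  n4⇒n5  emit P0@[5:9]
[10] read 'd'  n5⇒n2 (fail-walked)
[11] read 'd'  n2⇒n2 (fail-walked)
[12] read 'e'  n2⇒n10 (fail-walked)
[13] read 'b'  n10⇒n6 (fail-walked)
[14] read 'b'  n6⇒n15
[15] read 'e'  n15⇒n16
[16] read 'e'  n16⇒n17
[17] read 'a'  n17⇒n18
[18] read 'a'  n18⇒n19  emit P3@[13:18],P5@[17:18]
[19] read 'c'  n19⇒n0 (fail-walked)
[20] read 'c'  n0⇒n0
[21] read 'b'  n0⇒n6
[22] read 'c'  n6⇒n0 (fail-walked)
[23] read 'a'  n0⇒n23
[24] read 'c'  n23⇒n0 (fail-walked)
[25] read 'd'  n0⇒n1
[26] read 'e'  n1⇒n10 (fail-walked)
[27] read 'b'  n10⇒n6 (fail-walked)
[28] read 'd'  n6⇒n7

Matches: [[2,5],[9,0],[18,3],[18,5]]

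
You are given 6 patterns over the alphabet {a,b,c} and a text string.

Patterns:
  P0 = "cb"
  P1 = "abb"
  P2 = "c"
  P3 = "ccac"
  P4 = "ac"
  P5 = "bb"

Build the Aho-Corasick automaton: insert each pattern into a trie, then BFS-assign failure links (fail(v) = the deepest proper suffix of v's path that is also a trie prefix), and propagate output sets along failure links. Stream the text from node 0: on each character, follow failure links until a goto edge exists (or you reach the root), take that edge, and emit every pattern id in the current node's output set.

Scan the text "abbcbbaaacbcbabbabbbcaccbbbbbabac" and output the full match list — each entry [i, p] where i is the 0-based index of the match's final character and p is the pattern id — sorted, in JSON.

Construct AC machine:
Trie nodes:
  n0 'ε': a→3 b→10 c→1
  n1 'c': b→2 c→6  ←P2
  n2 'cb': ·  ←P0
  n3 'a': b→4 c→9
  n4 'ab': b→5
  n5 'abb': ·  ←P1
  n6 'cc': a→7
  n7 'cca': c→8
  n8 'ccac': ·  ←P3
  n9 'ac': ·  ←P4
  n10 'b': b→11
  n11 'bb': ·  ←P5

Failure links (BFS by depth):
  n1('c'): parent n0 fail=0; on 'c' 0 → fail=0;  out {2}∪∅={2}
  n3('a'): parent n0 fail=0; on 'a' 0 → fail=0;  out ∅∪∅=∅
  n10('b'): parent n0 fail=0; on 'b' 0 → fail=0;  out ∅∪∅=∅
  n2('cb'): parent n1 fail=0; on 'b' 0 → fail=10;  out {0}∪∅={0}
  n4('ab'): parent n3 fail=0; on 'b' 0 → fail=10;  out ∅∪∅=∅
  n6('cc'): parent n1 fail=0; on 'c' 0 → fail=1;  out ∅∪{2}={2}
  n9('ac'): parent n3 fail=0; on 'c' 0 → fail=1;  out {4}∪{2}={2,4}
  n11('bb'): parent n10 fail=0; on 'b' 0 → fail=10;  out {5}∪∅={5}
  n5('abb'): parent n4 fail=10; on 'b' 10 → fail=11;  out {1}∪{5}={1,5}
  n7('cca'): parent n6 fail=1; on 'a' 1→0 → fail=3;  out ∅∪∅=∅
  n8('ccac'): parent n7 fail=3; on 'c' 3 → fail=9;  out {3}∪{2,4}={2,3,4}

Scan:
pos 0 'a': at 3
pos 1 'b': at 4
pos 2 'b': at 5  → match P1@[0:2],P5@[1:2]
pos 3 'c': at 1 (via fail)  → match P2@[3:3]
pos 4 'b': at 2  → match P0@[3:4]
pos 5 'b': at 11 (via fail)  → match P5@[4:5]
pos 6 'a': at 3 (via fail)
pos 7 'a': at 3 (via fail)
pos 8 'a': at 3 (via fail)
pos 9 'c': at 9  → match P2@[9:9],P4@[8:9]
pos 10 'b': at 2 (via fail)  → match P0@[9:10]
pos 11 'c': at 1 (via fail)  → match P2@[11:11]
pos 12 'b': at 2  → match P0@[11:12]
pos 13 'a': at 3 (via fail)
pos 14 'b': at 4
pos 15 'b': at 5  → match P1@[13:15],P5@[14:15]
pos 16 'a': at 3 (via fail)
pos 17 'b': at 4
pos 18 'b': at 5  → match P1@[16:18],P5@[17:18]
pos 19 'b': at 11 (via fail)  → match P5@[18:19]
pos 20 'c': at 1 (via fail)  → match P2@[20:20]
pos 21 'a': at 3 (via fail)
pos 22 'c': at 9  → match P2@[22:22],P4@[21:22]
pos 23 'c': at 6 (via fail)  → match P2@[23:23]
pos 24 'b': at 2 (via fail)  → match P0@[23:24]
pos 25 'b': at 11 (via fail)  → match P5@[24:25]
pos 26 'b': at 11 (via fail)  → match P5@[25:26]
pos 27 'b': at 11 (via fail)  → match P5@[26:27]
pos 28 'b': at 11 (via fail)  → match P5@[27:28]
pos 29 'a': at 3 (via fail)
pos 30 'b': at 4
pos 31 'a': at 3 (via fail)
pos 32 'c': at 9  → match P2@[32:32],P4@[31:32]

Matches: [[2,1],[2,5],[3,2],[4,0],[5,5],[9,2],[9,4],[10,0],[11,2],[12,0],[15,1],[15,5],[18,1],[18,5],[19,5],[20,2],[22,2],[22,4],[23,2],[24,0],[25,5],[26,5],[27,5],[28,5],[32,2],[32,4]]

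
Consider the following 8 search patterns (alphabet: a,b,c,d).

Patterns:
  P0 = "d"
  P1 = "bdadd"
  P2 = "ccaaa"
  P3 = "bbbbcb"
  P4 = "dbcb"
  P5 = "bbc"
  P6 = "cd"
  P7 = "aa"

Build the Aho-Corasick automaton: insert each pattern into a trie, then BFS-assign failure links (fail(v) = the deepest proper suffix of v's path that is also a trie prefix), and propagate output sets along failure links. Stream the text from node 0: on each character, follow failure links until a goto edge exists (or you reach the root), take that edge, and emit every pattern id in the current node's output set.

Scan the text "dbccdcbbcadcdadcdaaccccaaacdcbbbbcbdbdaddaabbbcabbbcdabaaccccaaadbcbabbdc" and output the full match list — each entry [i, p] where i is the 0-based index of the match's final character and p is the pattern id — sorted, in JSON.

Construct AC machine:
Trie nodes:
  n0 'ε': a→22 b→2 c→7 d→1
  n1 'd': b→17  [P0 ends]
  n2 'b': b→12 d→3
  n3 'bd': a→4
  n4 'bda': d→5
  n5 'bdad': d→6
  n6 'bdadd': ·  [P1 ends]
  n7 'c': c→8 d→21
  n8 'cc': a→9
  n9 'cca': a→10
  n10 'ccaa': a→11
  n11 'ccaaa': ·  [P2 ends]
  n12 'bb': b→13 c→20
  n13 'bbb': b→14
  n14 'bbbb': c→15
  n15 'bbbbc': b→16
  n16 'bbbbcb': ·  [P3 ends]
  n17 'db': c→18
  n18 'dbc': b→19
  n19 'dbcb': ·  [P4 ends]
  n20 'bbc': ·  [P5 ends]
  n21 'cd': ·  [P6 ends]
  n22 'a': a→23
  n23 'aa': ·  [P7 ends]

BFS fail/out derivation:
  fail(1) 'd': from fail(0)=0 chase 'd': 0 ⇒ 0;  out={0}∪out(0)={0}
  fail(2) 'b': from fail(0)=0 chase 'b': 0 ⇒ 0;  out=∅∪out(0)=∅
  fail(7) 'c': from fail(0)=0 chase 'c': 0 ⇒ 0;  out=∅∪out(0)=∅
  fail(22) 'a': from fail(0)=0 chase 'a': 0 ⇒ 0;  out=∅∪out(0)=∅
  fail(3) 'bd': from fail(2)=0 chase 'd': 0 ⇒ 1;  out=∅∪out(1)={0}
  fail(8) 'cc': from fail(7)=0 chase 'c': 0 ⇒ 7;  out=∅∪out(7)=∅
  fail(12) 'bb': from fail(2)=0 chase 'b': 0 ⇒ 2;  out=∅∪out(2)=∅
  fail(17) 'db': from fail(1)=0 chase 'b': 0 ⇒ 2;  out=∅∪out(2)=∅
  fail(21) 'cd': from fail(7)=0 chase 'd': 0 ⇒ 1;  out={6}∪out(1)={0,6}
  fail(23) 'aa': from fail(22)=0 chase 'a': 0 ⇒ 22;  out={7}∪out(22)={7}
  fail(4) 'bda': from fail(3)=1 chase 'a': 1→0 ⇒ 22;  out=∅∪out(22)=∅
  fail(9) 'cca': from fail(8)=7 chase 'a': 7→0 ⇒ 22;  out=∅∪out(22)=∅
  fail(13) 'bbb': from fail(12)=2 chase 'b': 2 ⇒ 12;  out=∅∪out(12)=∅
  fail(18) 'dbc': from fail(17)=2 chase 'c': 2→0 ⇒ 7;  out=∅∪out(7)=∅
  fail(20) 'bbc': from fail(12)=2 chase 'c': 2→0 ⇒ 7;  out={5}∪out(7)={5}
  fail(5) 'bdad': from fail(4)=22 chase 'd': 22→0 ⇒ 1;  out=∅∪out(1)={0}
  fail(10) 'ccaa': from fail(9)=22 chase 'a': 22 ⇒ 23;  out=∅∪out(23)={7}
  fail(14) 'bbbb': from fail(13)=12 chase 'b': 12 ⇒ 13;  out=∅∪out(13)=∅
  fail(19) 'dbcb': from fail(18)=7 chase 'b': 7→0 ⇒ 2;  out={4}∪out(2)={4}
  fail(6) 'bdadd': from fail(5)=1 chase 'd': 1→0 ⇒ 1;  out={1}∪out(1)={0,1}
  fail(11) 'ccaaa': from fail(10)=23 chase 'a': 23→22 ⇒ 23;  out={2}∪out(23)={2,7}
  fail(15) 'bbbbc': from fail(14)=13 chase 'c': 13→12 ⇒ 20;  out=∅∪out(20)={5}
  fail(16) 'bbbbcb': from fail(15)=20 chase 'b': 20→7→0 ⇒ 2;  out={3}∪out(2)={3}

Scan:
i=0 'd': node 0→1  emit P0@[0:0]
i=1 'b': node 1→17
i=2 'c': node 17→18
i=3 'c': node 18→8 (via fail)
i=4 'd': node 8→21 (via fail)  emit P0@[4:4],P6@[3:4]
i=5 'c': node 21→7 (via fail)
i=6 'b': node 7→2 (via fail)
i=7 'b': node 2→12
i=8 'c': node 12→20  emit P5@[6:8]
i=9 'a': node 20→22 (via fail)
i=10 'd': node 22→1 (via fail)  emit P0@[10:10]
i=11 'c': node 1→7 (via fail)
i=12 'd': node 7→21  emit P0@[12:12],P6@[11:12]
i=13 'a': node 21→22 (via fail)
i=14 'd': node 22→1 (via fail)  emit P0@[14:14]
i=15 'c': node 1→7 (via fail)
i=16 'd': node 7→21  emit P0@[16:16],P6@[15:16]
i=17 'a': node 21→22 (via fail)
i=18 'a': node 22→23  emit P7@[17:18]
i=19 'c': node 23→7 (via fail)
i=20 'c': node 7→8
i=21 'c': node 8→8 (via fail)
i=22 'c': node 8→8 (via fail)
i=23 'a': node 8→9
i=24 'a': node 9→10  emit P7@[23:24]
i=25 'a': node 10→11  emit P2@[21:25],P7@[24:25]
i=26 'c': node 11→7 (via fail)
i=27 'd': node 7→21  emit P0@[27:27],P6@[26:27]
i=28 'c': node 21→7 (via fail)
i=29 'b': node 7→2 (via fail)
i=30 'b': node 2→12
i=31 'b': node 12→13
i=32 'b': node 13→14
i=33 'c': node 14→15  emit P5@[31:33]
i=34 'b': node 15→16  emit P3@[29:34]
i=35 'd': node 16→3 (via fail)  emit P0@[35:35]
i=36 'b': node 3→17 (via fail)
i=37 'd': node 17→3 (via fail)  emit P0@[37:37]
i=38 'a': node 3→4
i=39 'd': node 4→5  emit P0@[39:39]
i=40 'd': node 5→6  emit P0@[40:40],P1@[36:40]
i=41 'a': node 6→22 (via fail)
i=42 'a': node 22→23  emit P7@[41:42]
i=43 'b': node 23→2 (via fail)
i=44 'b': node 2→12
i=45 'b': node 12→13
i=46 'c': node 13→20 (via fail)  emit P5@[44:46]
i=47 'a': node 20→22 (via fail)
i=48 'b': node 22→2 (via fail)
i=49 'b': node 2→12
i=50 'b': node 12→13
i=51 'c': node 13→20 (via fail)  emit P5@[49:51]
i=52 'd': node 20→21 (via fail)  emit P0@[52:52],P6@[51:52]
i=53 'a': node 21→22 (via fail)
i=54 'b': node 22→2 (via fail)
i=55 'a': node 2→22 (via fail)
i=56 'a': node 22→23  emit P7@[55:56]
i=57 'c': node 23→7 (via fail)
i=58 'c': node 7→8
i=59 'c': node 8→8 (via fail)
i=60 'c': node 8→8 (via fail)
i=61 'a': node 8→9
i=62 'a': node 9→10  emit P7@[61:62]
i=63 'a': node 10→11  emit P2@[59:63],P7@[62:63]
i=64 'd': node 11→1 (via fail)  emit P0@[64:64]
i=65 'b': node 1→17
i=66 'c': node 17→18
i=67 'b': node 18→19  emit P4@[64:67]
i=68 'a': node 19→22 (via fail)
i=69 'b': node 22→2 (via fail)
i=70 'b': node 2→12
i=71 'd': node 12→3 (via fail)  emit P0@[71:71]
i=72 'c': node 3→7 (via fail)

Result: [[0,0],[4,0],[4,6],[8,5],[10,0],[12,0],[12,6],[14,0],[16,0],[16,6],[18,7],[24,7],[25,2],[25,7],[27,0],[27,6],[33,5],[34,3],[35,0],[37,0],[39,0],[40,0],[40,1],[42,7],[46,5],[51,5],[52,0],[52,6],[56,7],[62,7],[63,2],[63,7],[64,0],[67,4],[71,0]]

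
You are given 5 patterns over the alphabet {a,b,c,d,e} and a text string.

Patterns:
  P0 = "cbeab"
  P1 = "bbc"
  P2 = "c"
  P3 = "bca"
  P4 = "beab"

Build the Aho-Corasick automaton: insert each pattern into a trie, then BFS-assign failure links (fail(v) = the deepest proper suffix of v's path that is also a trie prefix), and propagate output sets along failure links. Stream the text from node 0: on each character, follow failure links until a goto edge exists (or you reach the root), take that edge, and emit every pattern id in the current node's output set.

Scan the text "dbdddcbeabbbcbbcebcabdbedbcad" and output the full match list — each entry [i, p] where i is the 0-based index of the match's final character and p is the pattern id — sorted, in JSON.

Build:
Trie (insert patterns):
  n0 'ε': b→6 c→1
  n1 'c': b→2  [P2 ends]
  n2 'cb': e→3
  n3 'cbe': a→4
  n4 'cbea': b→5
  n5 'cbeab': ·  [P0 ends]
  n6 'b': b→7 c→9 e→11
  n7 'bb': c→8
  n8 'bbc': ·  [P1 ends]
  n9 'bc': a→10
  n10 'bca': ·  [P3 ends]
  n11 'be': a→12
  n12 'bea': b→13
  n13 'beab': ·  [P4 ends]

Failure links (BFS by depth):
  fail(1) 'c': from fail(0)=0 chase 'c': 0 ⇒ 0;  out={2}∪out(0)={2}
  fail(6) 'b': from fail(0)=0 chase 'b': 0 ⇒ 0;  out=∅∪out(0)=∅
  fail(2) 'cb': from fail(1)=0 chase 'b': 0 ⇒ 6;  out=∅∪out(6)=∅
  fail(7) 'bb': from fail(6)=0 chase 'b': 0 ⇒ 6;  out=∅∪out(6)=∅
  fail(9) 'bc': from fail(6)=0 chase 'c': 0 ⇒ 1;  out=∅∪out(1)={2}
  fail(11) 'be': from fail(6)=0 chase 'e': 0 ⇒ 0;  out=∅∪out(0)=∅
  fail(3) 'cbe': from fail(2)=6 chase 'e': 6 ⇒ 11;  out=∅∪out(11)=∅
  fail(8) 'bbc': from fail(7)=6 chase 'c': 6 ⇒ 9;  out={1}∪out(9)={1,2}
  fail(10) 'bca': from fail(9)=1 chase 'a': 1→0 ⇒ 0;  out={3}∪out(0)={3}
  fail(12) 'bea': from fail(11)=0 chase 'a': 0 ⇒ 0;  out=∅∪out(0)=∅
  fail(4) 'cbea': from fail(3)=11 chase 'a': 11 ⇒ 12;  out=∅∪out(12)=∅
  fail(13) 'beab': from fail(12)=0 chase 'b': 0 ⇒ 6;  out={4}∪out(6)={4}
  fail(5) 'cbeab': from fail(4)=12 chase 'b': 12 ⇒ 13;  out={0}∪out(13)={0,4}

Scan:
pos 0 'd': at 0
pos 1 'b': at 6
pos 2 'd': at 0 ·f
pos 3 'd': at 0
pos 4 'd': at 0
pos 5 'c': at 1  ** P2@[5:5]
pos 6 'b': at 2
pos 7 'e': at 3
pos 8 'a': at 4
pos 9 'b': at 5  ** P0@[5:9],P4@[6:9]
pos 10 'b': at 7 ·f
pos 11 'b': at 7 ·f
pos 12 'c': at 8  ** P1@[10:12],P2@[12:12]
pos 13 'b': at 2 ·f
pos 14 'b': at 7 ·f
pos 15 'c': at 8  ** P1@[13:15],P2@[15:15]
pos 16 'e': at 0 ·f
pos 17 'b': at 6
pos 18 'c': at 9  ** P2@[18:18]
pos 19 'a': at 10  ** P3@[17:19]
pos 20 'b': at 6 ·f
pos 21 'd': at 0 ·f
pos 22 'b': at 6
pos 23 'e': at 11
pos 24 'd': at 0 ·f
pos 25 'b': at 6
pos 26 'c': at 9  ** P2@[26:26]
pos 27 'a': at 10  ** P3@[25:27]
pos 28 'd': at 0 ·f

Matches: [[5,2],[9,0],[9,4],[12,1],[12,2],[15,1],[15,2],[18,2],[19,3],[26,2],[27,3]]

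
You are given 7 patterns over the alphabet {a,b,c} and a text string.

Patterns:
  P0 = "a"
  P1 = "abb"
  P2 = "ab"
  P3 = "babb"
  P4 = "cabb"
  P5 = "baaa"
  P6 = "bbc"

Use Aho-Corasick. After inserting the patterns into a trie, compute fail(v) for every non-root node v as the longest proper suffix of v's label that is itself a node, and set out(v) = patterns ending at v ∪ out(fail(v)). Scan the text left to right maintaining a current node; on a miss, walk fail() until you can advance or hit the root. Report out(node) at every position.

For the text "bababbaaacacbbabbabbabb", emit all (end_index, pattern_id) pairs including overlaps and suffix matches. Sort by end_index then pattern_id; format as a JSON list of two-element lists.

Construct AC machine:
Trie nodes:
  0='ε' goto a→1 b→4 c→8
  1='a' goto b→2  ←P0
  2='ab' goto b→3  ←P2
  3='abb' goto ·  ←P1
  4='b' goto a→5 b→14
  5='ba' goto a→12 b→6
  6='bab' goto b→7
  7='babb' goto ·  ←P3
  8='c' goto a→9
  9='ca' goto b→10
  10='cab' goto b→11
  11='cabb' goto ·  ←P4
  12='baa' goto a→13
  13='baaa' goto ·  ←P5
  14='bb' goto c→15
  15='bbc' goto ·  ←P6

BFS fail/out derivation:
  fail(1) 'a': from fail(0)=0 chase 'a': 0 ⇒ 0;  out={0}∪out(0)={0}
  fail(4) 'b': from fail(0)=0 chase 'b': 0 ⇒ 0;  out=∅∪out(0)=∅
  fail(8) 'c': from fail(0)=0 chase 'c': 0 ⇒ 0;  out=∅∪out(0)=∅
  fail(2) 'ab': from fail(1)=0 chase 'b': 0 ⇒ 4;  out={2}∪out(4)={2}
  fail(5) 'ba': from fail(4)=0 chase 'a': 0 ⇒ 1;  out=∅∪out(1)={0}
  fail(9) 'ca': from fail(8)=0 chase 'a': 0 ⇒ 1;  out=∅∪out(1)={0}
  fail(14) 'bb': from fail(4)=0 chase 'b': 0 ⇒ 4;  out=∅∪out(4)=∅
  fail(3) 'abb': from fail(2)=4 chase 'b': 4 ⇒ 14;  out={1}∪out(14)={1}
  fail(6) 'bab': from fail(5)=1 chase 'b': 1 ⇒ 2;  out=∅∪out(2)={2}
  fail(10) 'cab': from fail(9)=1 chase 'b': 1 ⇒ 2;  out=∅∪out(2)={2}
  fail(12) 'baa': from fail(5)=1 chase 'a': 1→0 ⇒ 1;  out=∅∪out(1)={0}
  fail(15) 'bbc': from fail(14)=4 chase 'c': 4→0 ⇒ 8;  out={6}∪out(8)={6}
  fail(7) 'babb': from fail(6)=2 chase 'b': 2 ⇒ 3;  out={3}∪out(3)={1,3}
  fail(11) 'cabb': from fail(10)=2 chase 'b': 2 ⇒ 3;  out={4}∪out(3)={1,4}
  fail(13) 'baaa': from fail(12)=1 chase 'a': 1→0 ⇒ 1;  out={5}∪out(1)={0,5}

Text stream:
pos 0 'b': at 4
pos 1 'a': at 5  ** P0@[1:1]
pos 2 'b': at 6  ** P2@[1:2]
pos 3 'a': at 5 (via fail)  ** P0@[3:3]
pos 4 'b': at 6  ** P2@[3:4]
pos 5 'b': at 7  ** P1@[3:5],P3@[2:5]
pos 6 'a': at 5 (via fail)  ** P0@[6:6]
pos 7 'a': at 12  ** P0@[7:7]
pos 8 'a': at 13  ** P0@[8:8],P5@[5:8]
pos 9 'c': at 8 (via fail)
pos 10 'a': at 9  ** P0@[10:10]
pos 11 'c': at 8 (via fail)
pos 12 'b': at 4 (via fail)
pos 13 'b': at 14
pos 14 'a': at 5 (via fail)  ** P0@[14:14]
pos 15 'b': at 6  ** P2@[14:15]
pos 16 'b': at 7  ** P1@[14:16],P3@[13:16]
pos 17 'a': at 5 (via fail)  ** P0@[17:17]
pos 18 'b': at 6  ** P2@[17:18]
pos 19 'b': at 7  ** P1@[17:19],P3@[16:19]
pos 20 'a': at 5 (via fail)  ** P0@[20:20]
pos 21 'b': at 6  ** P2@[20:21]
pos 22 'b': at 7  ** P1@[20:22],P3@[19:22]

Matches: [[1,0],[2,2],[3,0],[4,2],[5,1],[5,3],[6,0],[7,0],[8,0],[8,5],[10,0],[14,0],[15,2],[16,1],[16,3],[17,0],[18,2],[19,1],[19,3],[20,0],[21,2],[22,1],[22,3]]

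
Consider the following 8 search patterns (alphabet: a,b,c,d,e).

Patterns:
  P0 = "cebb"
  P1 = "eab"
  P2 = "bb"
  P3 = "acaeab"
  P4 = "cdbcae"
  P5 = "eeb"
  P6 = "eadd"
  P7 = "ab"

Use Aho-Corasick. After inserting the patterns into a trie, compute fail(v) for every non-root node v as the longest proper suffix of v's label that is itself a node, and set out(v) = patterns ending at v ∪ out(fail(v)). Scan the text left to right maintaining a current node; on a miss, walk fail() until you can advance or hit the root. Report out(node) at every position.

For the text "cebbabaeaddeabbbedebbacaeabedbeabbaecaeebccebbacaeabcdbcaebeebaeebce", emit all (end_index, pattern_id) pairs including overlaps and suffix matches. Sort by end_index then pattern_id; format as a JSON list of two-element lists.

Build automaton:
Trie (insert patterns):
  0='ε' goto a→10 b→8 c→1 e→5
  1='c' goto d→16 e→2
  2='ce' goto b→3
  3='ceb' goto b→4
  4='cebb' goto ·  [P0 ends]
  5='e' goto a→6 e→21
  6='ea' goto b→7 d→23
  7='eab' goto ·  [P1 ends]
  8='b' goto b→9
  9='bb' goto ·  [P2 ends]
  10='a' goto b→25 c→11
  11='ac' goto a→12
  12='aca' goto e→13
  13='acae' goto a→14
  14='acaea' goto b→15
  15='acaeab' goto ·  [P3 ends]
  16='cd' goto b→17
  17='cdb' goto c→18
  18='cdbc' goto a→19
  19='cdbca' goto e→20
  20='cdbcae' goto ·  [P4 ends]
  21='ee' goto b→22
  22='eeb' goto ·  [P5 ends]
  23='ead' goto d→24
  24='eadd' goto ·  [P6 ends]
  25='ab' goto ·  [P7 ends]

BFS fail/out derivation:
  fail(1) 'c': from fail(0)=0 chase 'c': 0 ⇒ 0;  out=∅∪out(0)=∅
  fail(5) 'e': from fail(0)=0 chase 'e': 0 ⇒ 0;  out=∅∪out(0)=∅
  fail(8) 'b': from fail(0)=0 chase 'b': 0 ⇒ 0;  out=∅∪out(0)=∅
  fail(10) 'a': from fail(0)=0 chase 'a': 0 ⇒ 0;  out=∅∪out(0)=∅
  fail(2) 'ce': from fail(1)=0 chase 'e': 0 ⇒ 5;  out=∅∪out(5)=∅
  fail(6) 'ea': from fail(5)=0 chase 'a': 0 ⇒ 10;  out=∅∪out(10)=∅
  fail(9) 'bb': from fail(8)=0 chase 'b': 0 ⇒ 8;  out={2}∪out(8)={2}
  fail(11) 'ac': from fail(10)=0 chase 'c': 0 ⇒ 1;  out=∅∪out(1)=∅
  fail(16) 'cd': from fail(1)=0 chase 'd': 0 ⇒ 0;  out=∅∪out(0)=∅
  fail(21) 'ee': from fail(5)=0 chase 'e': 0 ⇒ 5;  out=∅∪out(5)=∅
  fail(25) 'ab': from fail(10)=0 chase 'b': 0 ⇒ 8;  out={7}∪out(8)={7}
  fail(3) 'ceb': from fail(2)=5 chase 'b': 5→0 ⇒ 8;  out=∅∪out(8)=∅
  fail(7) 'eab': from fail(6)=10 chase 'b': 10 ⇒ 25;  out={1}∪out(25)={1,7}
  fail(12) 'aca': from fail(11)=1 chase 'a': 1→0 ⇒ 10;  out=∅∪out(10)=∅
  fail(17) 'cdb': from fail(16)=0 chase 'b': 0 ⇒ 8;  out=∅∪out(8)=∅
  fail(22) 'eeb': from fail(21)=5 chase 'b': 5→0 ⇒ 8;  out={5}∪out(8)={5}
  fail(23) 'ead': from fail(6)=10 chase 'd': 10→0 ⇒ 0;  out=∅∪out(0)=∅
  fail(4) 'cebb': from fail(3)=8 chase 'b': 8 ⇒ 9;  out={0}∪out(9)={0,2}
  fail(13) 'acae': from fail(12)=10 chase 'e': 10→0 ⇒ 5;  out=∅∪out(5)=∅
  fail(18) 'cdbc': from fail(17)=8 chase 'c': 8→0 ⇒ 1;  out=∅∪out(1)=∅
  fail(24) 'eadd': from fail(23)=0 chase 'd': 0 ⇒ 0;  out={6}∪out(0)={6}
  fail(14) 'acaea': from fail(13)=5 chase 'a': 5 ⇒ 6;  out=∅∪out(6)=∅
  fail(19) 'cdbca': from fail(18)=1 chase 'a': 1→0 ⇒ 10;  out=∅∪out(10)=∅
  fail(15) 'acaeab': from fail(14)=6 chase 'b': 6 ⇒ 7;  out={3}∪out(7)={1,3,7}
  fail(20) 'cdbcae': from fail(19)=10 chase 'e': 10→0 ⇒ 5;  out={4}∪out(5)={4}

Text stream:
pos 0 'c': at 1
pos 1 'e': at 2
pos 2 'b': at 3
pos 3 'b': at 4  → match P0@[0:3],P2@[2:3]
pos 4 'a': at 10 ·f
pos 5 'b': at 25  → match P7@[4:5]
pos 6 'a': at 10 ·f
pos 7 'e': at 5 ·f
pos 8 'a': at 6
pos 9 'd': at 23
pos 10 'd': at 24  → match P6@[7:10]
pos 11 'e': at 5 ·f
pos 12 'a': at 6
pos 13 'b': at 7  → match P1@[11:13],P7@[12:13]
pos 14 'b': at 9 ·f  → match P2@[13:14]
pos 15 'b': at 9 ·f  → match P2@[14:15]
pos 16 'e': at 5 ·f
pos 17 'd': at 0 ·f
pos 18 'e': at 5
pos 19 'b': at 8 ·f
pos 20 'b': at 9  → match P2@[19:20]
pos 21 'a': at 10 ·f
pos 22 'c': at 11
pos 23 'a': at 12
pos 24 'e': at 13
pos 25 'a': at 14
pos 26 'b': at 15  → match P1@[24:26],P3@[21:26],P7@[25:26]
pos 27 'e': at 5 ·f
pos 28 'd': at 0 ·f
pos 29 'b': at 8
pos 30 'e': at 5 ·f
pos 31 'a': at 6
pos 32 'b': at 7  → match P1@[30:32],P7@[31:32]
pos 33 'b': at 9 ·f  → match P2@[32:33]
pos 34 'a': at 10 ·f
pos 35 'e': at 5 ·f
pos 36 'c': at 1 ·f
pos 37 'a': at 10 ·f
pos 38 'e': at 5 ·f
pos 39 'e': at 21
pos 40 'b': at 22  → match P5@[38:40]
pos 41 'c': at 1 ·f
pos 42 'c': at 1 ·f
pos 43 'e': at 2
pos 44 'b': at 3
pos 45 'b': at 4  → match P0@[42:45],P2@[44:45]
pos 46 'a': at 10 ·f
pos 47 'c': at 11
pos 48 'a': at 12
pos 49 'e': at 13
pos 50 'a': at 14
pos 51 'b': at 15  → match P1@[49:51],P3@[46:51],P7@[50:51]
pos 52 'c': at 1 ·f
pos 53 'd': at 16
pos 54 'b': at 17
pos 55 'c': at 18
pos 56 'a': at 19
pos 57 'e': at 20  → match P4@[52:57]
pos 58 'b': at 8 ·f
pos 59 'e': at 5 ·f
pos 60 'e': at 21
pos 61 'b': at 22  → match P5@[59:61]
pos 62 'a': at 10 ·f
pos 63 'e': at 5 ·f
pos 64 'e': at 21
pos 65 'b': at 22  → match P5@[63:65]
pos 66 'c': at 1 ·f
pos 67 'e': at 2

Matches: [[3,0],[3,2],[5,7],[10,6],[13,1],[13,7],[14,2],[15,2],[20,2],[26,1],[26,3],[26,7],[32,1],[32,7],[33,2],[40,5],[45,0],[45,2],[51,1],[51,3],[51,7],[57,4],[61,5],[65,5]]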